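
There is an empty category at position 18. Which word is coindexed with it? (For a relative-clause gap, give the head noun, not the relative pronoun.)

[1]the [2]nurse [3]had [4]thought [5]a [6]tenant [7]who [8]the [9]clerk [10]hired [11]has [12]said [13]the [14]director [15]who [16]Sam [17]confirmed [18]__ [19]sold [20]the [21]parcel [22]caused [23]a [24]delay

14

The gap at 18 is the subject of "sold", inside a relative clause.
The relative pronoun is "who" (word 15); it is bound by the head noun immediately before it.
Its filler is the head noun "director", at word 14.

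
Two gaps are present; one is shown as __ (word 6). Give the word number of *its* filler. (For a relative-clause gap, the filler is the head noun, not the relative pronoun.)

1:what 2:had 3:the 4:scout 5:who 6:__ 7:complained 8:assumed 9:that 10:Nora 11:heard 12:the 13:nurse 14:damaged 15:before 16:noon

4

The marked gap is inside the relative clause, the subject of "complained".
Its filler is the head noun "scout" (via "who"), at word 4.
(The other dependency links word 1 to a gap after word 14.)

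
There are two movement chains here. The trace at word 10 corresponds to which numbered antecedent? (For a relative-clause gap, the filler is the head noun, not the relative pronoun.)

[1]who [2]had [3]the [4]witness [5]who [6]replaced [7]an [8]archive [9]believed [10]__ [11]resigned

The marked gap is the subject of "resigned".
Its filler is the fronted wh-phrase "who", at word 1.
(The other dependency links word 4 to a gap after word 5.)

1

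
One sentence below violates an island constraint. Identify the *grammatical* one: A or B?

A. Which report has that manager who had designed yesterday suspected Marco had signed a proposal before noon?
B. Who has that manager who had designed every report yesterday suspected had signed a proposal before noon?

In A, the wh-phrase is extracted from inside a complex-NP island (relative clause) (introduced by "who"), which blocks movement.
In B, the extraction path crosses only that-complement boundaries, which are transparent.
So B is grammatical.

B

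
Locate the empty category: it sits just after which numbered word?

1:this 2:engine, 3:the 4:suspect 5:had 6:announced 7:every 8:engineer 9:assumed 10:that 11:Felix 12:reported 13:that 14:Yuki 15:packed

15

The displaced element is "this engine" (word 2).
It is linked across 3 clause boundaries (Ø → that → that).
It functions as the direct object of "packed", so the gap sits immediately after word 15 ("packed").
Base order: The suspect had announced every engineer assumed that Felix reported that Yuki packed this engine.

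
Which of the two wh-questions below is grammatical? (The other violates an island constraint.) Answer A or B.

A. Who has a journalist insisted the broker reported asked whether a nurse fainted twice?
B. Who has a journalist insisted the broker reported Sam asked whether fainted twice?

A

In B, the wh-phrase is extracted from inside a wh-island (introduced by "whether"), which blocks movement.
In A, the extraction path crosses only that-complement boundaries, which are transparent.
So A is grammatical.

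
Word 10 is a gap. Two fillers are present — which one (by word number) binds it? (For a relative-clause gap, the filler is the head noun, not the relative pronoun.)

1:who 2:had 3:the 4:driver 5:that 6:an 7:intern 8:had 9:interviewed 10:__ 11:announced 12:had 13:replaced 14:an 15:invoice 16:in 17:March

The marked gap is inside the relative clause, the direct object of "interviewed".
Its filler is the head noun "driver" (via "that"), at word 4.
(The other dependency links word 1 to a gap after word 11.)

4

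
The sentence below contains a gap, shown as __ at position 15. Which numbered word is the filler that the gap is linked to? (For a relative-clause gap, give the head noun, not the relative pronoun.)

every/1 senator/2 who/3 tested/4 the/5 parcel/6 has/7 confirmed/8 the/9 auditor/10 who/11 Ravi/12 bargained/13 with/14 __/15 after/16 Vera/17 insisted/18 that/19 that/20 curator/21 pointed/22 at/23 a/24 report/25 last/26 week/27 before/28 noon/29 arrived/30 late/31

10

The gap at 15 is the prepositional object of "bargained", inside a relative clause.
The relative pronoun is "who" (word 11); it is bound by the head noun immediately before it.
Its filler is the head noun "auditor", at word 10.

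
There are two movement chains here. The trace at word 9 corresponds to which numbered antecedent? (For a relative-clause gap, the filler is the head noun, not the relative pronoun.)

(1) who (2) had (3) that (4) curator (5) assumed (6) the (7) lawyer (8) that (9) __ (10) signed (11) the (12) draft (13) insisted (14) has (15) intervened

The marked gap is inside the relative clause, the subject of "signed".
Its filler is the head noun "lawyer" (via "that"), at word 7.
(The other dependency links word 1 to a gap after word 13.)

7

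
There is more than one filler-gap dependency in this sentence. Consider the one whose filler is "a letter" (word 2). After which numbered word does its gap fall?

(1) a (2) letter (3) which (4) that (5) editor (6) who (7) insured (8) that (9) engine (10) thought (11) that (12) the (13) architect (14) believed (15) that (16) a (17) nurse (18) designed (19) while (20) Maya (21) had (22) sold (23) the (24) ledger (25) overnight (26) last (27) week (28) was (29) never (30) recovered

18

The displaced element is "a letter" (word 2).
It is linked across 2 clause boundaries (that → that).
It functions as the direct object of "designed", so the gap sits immediately after word 18 ("designed").
Base order: That editor who insured that engine thought that the architect believed that a nurse designed a letter while Maya had sold the ledger overnight last week.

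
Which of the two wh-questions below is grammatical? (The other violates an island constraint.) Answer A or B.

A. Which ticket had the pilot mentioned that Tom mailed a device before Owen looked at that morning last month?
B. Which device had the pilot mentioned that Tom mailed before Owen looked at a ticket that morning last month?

In A, the wh-phrase is extracted from inside an adjunct island (introduced by "before"), which blocks movement.
In B, the extraction path crosses only that-complement boundaries, which are transparent.
So B is grammatical.

B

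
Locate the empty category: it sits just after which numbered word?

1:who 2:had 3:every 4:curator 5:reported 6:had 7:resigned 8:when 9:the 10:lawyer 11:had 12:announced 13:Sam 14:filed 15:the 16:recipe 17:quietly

The displaced element is "who" (word 1).
It is linked across 1 clause boundary (Ø).
It functions as the subject of "resigned", so the gap sits immediately after word 5 ("reported").
Base order: Every curator had reported that who had resigned when the lawyer had announced Sam filed the recipe quietly.

5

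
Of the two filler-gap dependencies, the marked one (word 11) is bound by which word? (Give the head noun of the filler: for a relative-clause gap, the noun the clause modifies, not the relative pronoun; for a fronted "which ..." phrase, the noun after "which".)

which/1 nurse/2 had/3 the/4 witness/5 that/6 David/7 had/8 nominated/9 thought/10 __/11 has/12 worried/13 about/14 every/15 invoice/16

The marked gap is the subject of "worried".
Its filler is the fronted wh-phrase "which nurse", at word 2.
(The other dependency links word 5 to a gap after word 9.)

2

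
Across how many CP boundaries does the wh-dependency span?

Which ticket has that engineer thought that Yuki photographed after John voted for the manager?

"which ticket" is extracted from the object of "photographed".
Boundaries crossed, outermost first: [that] — 1 in total.

1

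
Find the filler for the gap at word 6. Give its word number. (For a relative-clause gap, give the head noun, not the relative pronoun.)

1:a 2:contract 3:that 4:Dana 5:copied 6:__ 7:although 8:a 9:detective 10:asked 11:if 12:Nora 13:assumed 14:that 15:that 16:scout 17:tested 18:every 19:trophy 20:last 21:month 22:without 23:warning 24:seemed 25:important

2

The gap at 6 is the object of "copied", inside a relative clause.
The relative pronoun is "that" (word 3); it is bound by the head noun immediately before it.
Its filler is the head noun "contract", at word 2.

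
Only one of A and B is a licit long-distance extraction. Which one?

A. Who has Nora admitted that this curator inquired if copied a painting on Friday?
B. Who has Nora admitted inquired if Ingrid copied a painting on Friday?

B

In A, the wh-phrase is extracted from inside a wh-island (introduced by "if"), which blocks movement.
In B, the extraction path crosses only that-complement boundaries, which are transparent.
So B is grammatical.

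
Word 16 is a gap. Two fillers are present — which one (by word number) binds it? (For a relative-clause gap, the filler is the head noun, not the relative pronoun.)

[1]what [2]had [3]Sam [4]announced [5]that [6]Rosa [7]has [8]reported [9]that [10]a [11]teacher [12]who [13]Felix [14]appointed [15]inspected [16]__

The marked gap is the direct object of "inspected".
Its filler is the fronted wh-phrase "what", at word 1.
(The other dependency links word 11 to a gap after word 14.)

1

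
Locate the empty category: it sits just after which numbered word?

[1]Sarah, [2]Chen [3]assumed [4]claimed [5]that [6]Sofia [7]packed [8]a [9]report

3

The displaced element is "Sarah" (word 1).
It is linked across 1 clause boundary (Ø).
It functions as the subject of "claimed", so the gap sits immediately after word 3 ("assumed").
Base order: Chen assumed that Sarah claimed that Sofia packed a report.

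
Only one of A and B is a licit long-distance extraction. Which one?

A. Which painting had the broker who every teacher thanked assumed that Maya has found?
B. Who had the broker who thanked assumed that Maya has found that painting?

In B, the wh-phrase is extracted from inside a complex-NP island (relative clause) (introduced by "who"), which blocks movement.
In A, the extraction path crosses only that-complement boundaries, which are transparent.
So A is grammatical.

A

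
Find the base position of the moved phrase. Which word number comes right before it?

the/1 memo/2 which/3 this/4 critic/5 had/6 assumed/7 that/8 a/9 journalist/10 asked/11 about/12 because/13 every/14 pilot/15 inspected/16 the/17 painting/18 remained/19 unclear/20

The displaced element is "the memo" (word 2).
It is linked across 1 clause boundary (that).
It functions as the object of the preposition "about" of "asked", so the gap sits immediately after word 12 ("about").
Base order: This critic had assumed that a journalist asked about the memo because every pilot inspected the painting.

12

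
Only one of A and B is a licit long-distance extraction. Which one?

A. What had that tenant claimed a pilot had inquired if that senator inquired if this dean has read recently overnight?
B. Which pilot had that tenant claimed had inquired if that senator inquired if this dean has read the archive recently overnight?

B

In A, the wh-phrase is extracted from inside a wh-island (introduced by "if"), which blocks movement.
In B, the extraction path crosses only that-complement boundaries, which are transparent.
So B is grammatical.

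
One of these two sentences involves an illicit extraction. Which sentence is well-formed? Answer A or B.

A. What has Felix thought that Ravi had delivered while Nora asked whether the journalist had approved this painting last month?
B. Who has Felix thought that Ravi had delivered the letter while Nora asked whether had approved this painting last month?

A

In B, the wh-phrase is extracted from inside an adjunct island (introduced by "while"), which blocks movement.
In A, the extraction path crosses only that-complement boundaries, which are transparent.
So A is grammatical.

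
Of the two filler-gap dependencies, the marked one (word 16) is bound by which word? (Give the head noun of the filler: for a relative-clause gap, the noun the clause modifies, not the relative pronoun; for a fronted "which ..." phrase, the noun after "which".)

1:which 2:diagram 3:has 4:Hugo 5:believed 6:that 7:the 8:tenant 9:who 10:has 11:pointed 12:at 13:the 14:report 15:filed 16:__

The marked gap is the direct object of "filed".
Its filler is the fronted wh-phrase "which diagram", at word 2.
(The other dependency links word 8 to a gap after word 9.)

2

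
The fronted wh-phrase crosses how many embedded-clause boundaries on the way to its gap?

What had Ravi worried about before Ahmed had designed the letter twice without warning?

"what" originates inside the matrix clause — no clause boundary is crossed.

0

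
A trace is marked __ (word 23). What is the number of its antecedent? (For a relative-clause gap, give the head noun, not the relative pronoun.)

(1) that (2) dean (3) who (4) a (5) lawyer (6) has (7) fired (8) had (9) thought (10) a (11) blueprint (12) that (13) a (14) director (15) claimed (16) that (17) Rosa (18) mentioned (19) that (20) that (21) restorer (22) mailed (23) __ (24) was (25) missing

The gap at 23 is the object of "mailed", inside a relative clause.
The relative pronoun is "that" (word 12); it is bound by the head noun immediately before it.
Its filler is the head noun "blueprint", at word 11.

11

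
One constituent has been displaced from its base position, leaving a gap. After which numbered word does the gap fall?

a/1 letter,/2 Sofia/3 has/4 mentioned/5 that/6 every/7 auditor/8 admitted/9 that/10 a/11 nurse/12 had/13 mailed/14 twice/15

The displaced element is "a letter" (word 2).
It is linked across 2 clause boundaries (that → that).
It functions as the direct object of "mailed", so the gap sits immediately after word 14 ("mailed").
Base order: Sofia has mentioned that every auditor admitted that a nurse had mailed a letter twice.

14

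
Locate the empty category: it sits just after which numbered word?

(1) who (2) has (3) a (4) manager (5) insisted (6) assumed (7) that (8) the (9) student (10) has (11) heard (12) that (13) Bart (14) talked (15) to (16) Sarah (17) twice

5

The displaced element is "who" (word 1).
It is linked across 1 clause boundary (Ø).
It functions as the subject of "assumed", so the gap sits immediately after word 5 ("insisted").
Base order: A manager has insisted who assumed that the student has heard that Bart talked to Sarah twice.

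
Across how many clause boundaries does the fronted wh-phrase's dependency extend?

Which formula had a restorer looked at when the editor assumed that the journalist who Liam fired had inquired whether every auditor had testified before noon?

0

"which formula" originates inside the matrix clause — no clause boundary is crossed.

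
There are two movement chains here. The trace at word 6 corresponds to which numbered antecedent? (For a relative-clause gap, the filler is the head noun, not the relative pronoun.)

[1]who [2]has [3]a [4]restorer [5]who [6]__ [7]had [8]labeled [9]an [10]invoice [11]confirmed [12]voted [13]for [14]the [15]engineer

The marked gap is inside the relative clause, the subject of "labeled".
Its filler is the head noun "restorer" (via "who"), at word 4.
(The other dependency links word 1 to a gap after word 11.)

4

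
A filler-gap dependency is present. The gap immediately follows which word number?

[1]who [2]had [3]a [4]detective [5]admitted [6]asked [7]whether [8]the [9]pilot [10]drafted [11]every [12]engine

5

The displaced element is "who" (word 1).
It is linked across 1 clause boundary (Ø).
It functions as the subject of "asked", so the gap sits immediately after word 5 ("admitted").
Base order: A detective had admitted that who asked whether the pilot drafted every engine.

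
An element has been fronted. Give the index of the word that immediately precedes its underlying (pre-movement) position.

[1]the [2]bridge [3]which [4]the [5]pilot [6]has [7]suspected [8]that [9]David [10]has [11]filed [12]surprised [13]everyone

11

The displaced element is "the bridge" (word 2).
It is linked across 1 clause boundary (that).
It functions as the direct object of "filed", so the gap sits immediately after word 11 ("filed").
Base order: The pilot has suspected that David has filed the bridge.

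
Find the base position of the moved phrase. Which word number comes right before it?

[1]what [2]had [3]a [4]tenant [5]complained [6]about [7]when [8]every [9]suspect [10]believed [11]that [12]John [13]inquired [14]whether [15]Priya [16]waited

6

The displaced element is "what" (word 1).
It functions as the object of the preposition "about" of "complained", so the gap sits immediately after word 6 ("about").
Base order: A tenant had complained about what when every suspect believed that John inquired whether Priya waited.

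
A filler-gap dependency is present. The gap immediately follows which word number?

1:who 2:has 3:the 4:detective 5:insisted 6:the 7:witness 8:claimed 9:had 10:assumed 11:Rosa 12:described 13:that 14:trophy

8

The displaced element is "who" (word 1).
It is linked across 2 clause boundaries (Ø → Ø).
It functions as the subject of "assumed", so the gap sits immediately after word 8 ("claimed").
Base order: The detective has insisted the witness claimed who had assumed Rosa described that trophy.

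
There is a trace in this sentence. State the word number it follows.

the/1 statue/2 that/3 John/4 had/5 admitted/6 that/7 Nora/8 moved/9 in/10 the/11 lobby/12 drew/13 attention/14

9

The displaced element is "the statue" (word 2).
It is linked across 1 clause boundary (that).
It functions as the direct object of "moved", so the gap sits immediately after word 9 ("moved").
Base order: John had admitted that Nora moved the statue in the lobby.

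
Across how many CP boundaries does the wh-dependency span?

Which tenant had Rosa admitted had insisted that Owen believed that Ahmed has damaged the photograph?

1

"which tenant" is extracted from the subject of "insisted".
Boundaries crossed, outermost first: [Ø] — 1 in total.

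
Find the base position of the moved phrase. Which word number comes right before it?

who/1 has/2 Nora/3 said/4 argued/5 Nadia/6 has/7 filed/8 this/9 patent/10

The displaced element is "who" (word 1).
It is linked across 1 clause boundary (Ø).
It functions as the subject of "argued", so the gap sits immediately after word 4 ("said").
Base order: Nora has said that who argued Nadia has filed this patent.

4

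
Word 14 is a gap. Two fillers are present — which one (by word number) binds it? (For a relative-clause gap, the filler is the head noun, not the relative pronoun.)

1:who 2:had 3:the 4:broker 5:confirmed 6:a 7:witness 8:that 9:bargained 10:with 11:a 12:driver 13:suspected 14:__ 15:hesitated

The marked gap is the subject of "hesitated".
Its filler is the fronted wh-phrase "who", at word 1.
(The other dependency links word 7 to a gap after word 8.)

1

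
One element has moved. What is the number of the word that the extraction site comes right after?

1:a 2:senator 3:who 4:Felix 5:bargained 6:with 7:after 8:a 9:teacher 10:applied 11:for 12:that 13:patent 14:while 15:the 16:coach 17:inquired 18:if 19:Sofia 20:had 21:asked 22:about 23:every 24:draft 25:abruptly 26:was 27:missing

6

The displaced element is "a senator" (word 2).
It functions as the object of the preposition "with" of "bargained", so the gap sits immediately after word 6 ("with").
Base order: Felix bargained with a senator after a teacher applied for that patent while the coach inquired if Sofia had asked about every draft abruptly.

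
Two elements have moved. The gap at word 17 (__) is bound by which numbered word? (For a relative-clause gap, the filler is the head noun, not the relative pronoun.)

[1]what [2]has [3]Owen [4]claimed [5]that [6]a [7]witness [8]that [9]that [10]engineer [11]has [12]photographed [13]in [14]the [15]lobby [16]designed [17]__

The marked gap is the direct object of "designed".
Its filler is the fronted wh-phrase "what", at word 1.
(The other dependency links word 7 to a gap after word 12.)

1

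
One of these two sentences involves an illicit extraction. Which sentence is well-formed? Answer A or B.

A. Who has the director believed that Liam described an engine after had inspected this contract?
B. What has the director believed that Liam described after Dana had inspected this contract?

B

In A, the wh-phrase is extracted from inside an adjunct island (introduced by "after"), which blocks movement.
In B, the extraction path crosses only that-complement boundaries, which are transparent.
So B is grammatical.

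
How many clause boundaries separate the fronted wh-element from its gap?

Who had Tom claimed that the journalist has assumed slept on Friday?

"who" is extracted from the subject of "slept".
Boundaries crossed, outermost first: [that], [Ø] — 2 in total.

2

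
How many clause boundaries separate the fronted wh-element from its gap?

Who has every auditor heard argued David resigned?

1

"who" is extracted from the subject of "argued".
Boundaries crossed, outermost first: [Ø] — 1 in total.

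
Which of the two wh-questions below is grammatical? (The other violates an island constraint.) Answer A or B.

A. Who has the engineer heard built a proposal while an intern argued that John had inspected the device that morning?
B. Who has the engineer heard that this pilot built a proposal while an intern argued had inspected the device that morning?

In B, the wh-phrase is extracted from inside an adjunct island (introduced by "while"), which blocks movement.
In A, the extraction path crosses only that-complement boundaries, which are transparent.
So A is grammatical.

A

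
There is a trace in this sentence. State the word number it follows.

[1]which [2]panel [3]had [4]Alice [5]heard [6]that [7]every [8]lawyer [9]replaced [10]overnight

9

The displaced element is "which panel" (word 2).
It is linked across 1 clause boundary (that).
It functions as the direct object of "replaced", so the gap sits immediately after word 9 ("replaced").
Base order: Alice had heard that every lawyer replaced which panel overnight.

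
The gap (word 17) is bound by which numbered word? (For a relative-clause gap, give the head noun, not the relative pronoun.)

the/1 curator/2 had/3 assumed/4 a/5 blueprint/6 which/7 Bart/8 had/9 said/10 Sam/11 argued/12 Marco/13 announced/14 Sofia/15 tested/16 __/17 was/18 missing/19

The gap at 17 is the object of "tested", inside a relative clause.
The relative pronoun is "which" (word 7); it is bound by the head noun immediately before it.
Its filler is the head noun "blueprint", at word 6.

6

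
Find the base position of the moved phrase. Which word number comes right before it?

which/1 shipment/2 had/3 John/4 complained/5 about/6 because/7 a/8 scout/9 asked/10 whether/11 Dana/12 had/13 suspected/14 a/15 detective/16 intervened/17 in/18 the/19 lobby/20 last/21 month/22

The displaced element is "which shipment" (word 2).
It functions as the object of the preposition "about" of "complained", so the gap sits immediately after word 6 ("about").
Base order: John had complained about which shipment because a scout asked whether Dana had suspected a detective intervened in the lobby last month.

6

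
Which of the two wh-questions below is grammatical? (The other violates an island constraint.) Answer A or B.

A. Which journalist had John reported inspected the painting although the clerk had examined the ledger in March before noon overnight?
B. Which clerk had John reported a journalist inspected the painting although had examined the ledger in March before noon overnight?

A

In B, the wh-phrase is extracted from inside an adjunct island (introduced by "although"), which blocks movement.
In A, the extraction path crosses only that-complement boundaries, which are transparent.
So A is grammatical.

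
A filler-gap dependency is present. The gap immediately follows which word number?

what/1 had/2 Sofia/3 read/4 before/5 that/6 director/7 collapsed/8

4

The displaced element is "what" (word 1).
It functions as the direct object of "read", so the gap sits immediately after word 4 ("read").
Base order: Sofia had read what before that director collapsed.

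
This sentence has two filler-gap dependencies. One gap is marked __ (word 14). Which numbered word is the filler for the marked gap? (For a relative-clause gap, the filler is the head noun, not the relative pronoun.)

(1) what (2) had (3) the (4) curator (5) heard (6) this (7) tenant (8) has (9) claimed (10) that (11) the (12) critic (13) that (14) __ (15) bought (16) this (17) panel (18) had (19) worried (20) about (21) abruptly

12

The marked gap is inside the relative clause, the subject of "bought".
Its filler is the head noun "critic" (via "that"), at word 12.
(The other dependency links word 1 to a gap after word 20.)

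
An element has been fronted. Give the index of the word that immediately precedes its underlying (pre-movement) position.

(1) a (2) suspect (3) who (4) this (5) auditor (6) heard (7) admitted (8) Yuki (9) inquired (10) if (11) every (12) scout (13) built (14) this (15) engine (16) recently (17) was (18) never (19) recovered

The displaced element is "a suspect" (word 2).
It is linked across 1 clause boundary (Ø).
It functions as the subject of "admitted", so the gap sits immediately after word 6 ("heard").
Base order: This auditor heard that a suspect admitted Yuki inquired if every scout built this engine recently.

6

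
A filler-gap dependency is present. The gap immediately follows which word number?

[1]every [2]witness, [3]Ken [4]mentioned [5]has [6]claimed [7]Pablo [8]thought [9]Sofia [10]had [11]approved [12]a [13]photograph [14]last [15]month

The displaced element is "every witness" (word 2).
It is linked across 1 clause boundary (Ø).
It functions as the subject of "claimed", so the gap sits immediately after word 4 ("mentioned").
Base order: Ken mentioned that every witness has claimed Pablo thought Sofia had approved a photograph last month.

4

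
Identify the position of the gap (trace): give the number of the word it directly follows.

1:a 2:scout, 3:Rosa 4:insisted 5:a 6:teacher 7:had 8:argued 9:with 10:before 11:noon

The displaced element is "a scout" (word 2).
It is linked across 1 clause boundary (Ø).
It functions as the object of the preposition "with" of "argued", so the gap sits immediately after word 9 ("with").
Base order: Rosa insisted a teacher had argued with a scout before noon.

9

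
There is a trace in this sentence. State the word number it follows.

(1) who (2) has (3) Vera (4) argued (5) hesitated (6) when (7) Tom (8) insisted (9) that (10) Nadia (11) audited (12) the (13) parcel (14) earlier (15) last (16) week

The displaced element is "who" (word 1).
It is linked across 1 clause boundary (Ø).
It functions as the subject of "hesitated", so the gap sits immediately after word 4 ("argued").
Base order: Vera has argued that who hesitated when Tom insisted that Nadia audited the parcel earlier last week.

4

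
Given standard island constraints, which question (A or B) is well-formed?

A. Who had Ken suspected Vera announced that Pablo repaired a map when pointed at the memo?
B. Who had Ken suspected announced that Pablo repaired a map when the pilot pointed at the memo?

B

In A, the wh-phrase is extracted from inside an adjunct island (introduced by "when"), which blocks movement.
In B, the extraction path crosses only that-complement boundaries, which are transparent.
So B is grammatical.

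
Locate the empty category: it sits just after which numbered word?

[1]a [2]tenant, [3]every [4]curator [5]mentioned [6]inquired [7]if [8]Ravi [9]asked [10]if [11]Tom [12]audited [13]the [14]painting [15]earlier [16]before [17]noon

5

The displaced element is "a tenant" (word 2).
It is linked across 1 clause boundary (Ø).
It functions as the subject of "inquired", so the gap sits immediately after word 5 ("mentioned").
Base order: Every curator mentioned a tenant inquired if Ravi asked if Tom audited the painting earlier before noon.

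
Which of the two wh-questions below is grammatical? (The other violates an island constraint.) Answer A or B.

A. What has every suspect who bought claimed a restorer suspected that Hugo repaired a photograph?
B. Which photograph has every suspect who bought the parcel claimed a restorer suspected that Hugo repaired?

In A, the wh-phrase is extracted from inside a complex-NP island (relative clause) (introduced by "who"), which blocks movement.
In B, the extraction path crosses only that-complement boundaries, which are transparent.
So B is grammatical.

B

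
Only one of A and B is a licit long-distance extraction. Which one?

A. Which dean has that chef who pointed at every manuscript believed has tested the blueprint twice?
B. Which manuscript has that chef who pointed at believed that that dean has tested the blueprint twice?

A

In B, the wh-phrase is extracted from inside a complex-NP island (relative clause) (introduced by "who"), which blocks movement.
In A, the extraction path crosses only that-complement boundaries, which are transparent.
So A is grammatical.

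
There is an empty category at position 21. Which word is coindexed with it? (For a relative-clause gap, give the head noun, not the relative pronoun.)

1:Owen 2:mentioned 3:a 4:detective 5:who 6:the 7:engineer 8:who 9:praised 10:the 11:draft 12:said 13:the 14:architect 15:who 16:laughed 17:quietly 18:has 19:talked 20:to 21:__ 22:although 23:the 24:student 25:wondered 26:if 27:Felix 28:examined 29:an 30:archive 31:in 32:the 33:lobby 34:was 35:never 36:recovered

The gap at 21 is the prepositional object of "talked", inside a relative clause.
The relative pronoun is "who" (word 5); it is bound by the head noun immediately before it.
Its filler is the head noun "detective", at word 4.

4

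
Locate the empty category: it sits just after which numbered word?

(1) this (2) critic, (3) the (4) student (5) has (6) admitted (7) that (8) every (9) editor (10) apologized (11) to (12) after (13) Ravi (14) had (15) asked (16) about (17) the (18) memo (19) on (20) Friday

The displaced element is "this critic" (word 2).
It is linked across 1 clause boundary (that).
It functions as the object of the preposition "to" of "apologized", so the gap sits immediately after word 11 ("to").
Base order: The student has admitted that every editor apologized to this critic after Ravi had asked about the memo on Friday.

11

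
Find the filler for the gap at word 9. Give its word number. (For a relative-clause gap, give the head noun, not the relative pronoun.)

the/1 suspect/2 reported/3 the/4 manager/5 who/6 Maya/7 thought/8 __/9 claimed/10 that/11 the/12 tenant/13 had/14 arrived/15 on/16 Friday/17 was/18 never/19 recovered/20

The gap at 9 is the subject of "claimed", inside a relative clause.
The relative pronoun is "who" (word 6); it is bound by the head noun immediately before it.
Its filler is the head noun "manager", at word 5.

5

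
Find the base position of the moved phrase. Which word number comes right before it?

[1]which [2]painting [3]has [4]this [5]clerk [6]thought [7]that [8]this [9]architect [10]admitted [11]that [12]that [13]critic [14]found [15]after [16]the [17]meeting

The displaced element is "which painting" (word 2).
It is linked across 2 clause boundaries (that → that).
It functions as the direct object of "found", so the gap sits immediately after word 14 ("found").
Base order: This clerk has thought that this architect admitted that that critic found which painting after the meeting.

14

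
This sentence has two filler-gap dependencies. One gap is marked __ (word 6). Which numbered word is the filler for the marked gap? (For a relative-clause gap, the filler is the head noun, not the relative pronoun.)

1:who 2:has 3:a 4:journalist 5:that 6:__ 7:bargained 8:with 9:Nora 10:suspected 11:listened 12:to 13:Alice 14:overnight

4

The marked gap is inside the relative clause, the subject of "bargained".
Its filler is the head noun "journalist" (via "that"), at word 4.
(The other dependency links word 1 to a gap after word 10.)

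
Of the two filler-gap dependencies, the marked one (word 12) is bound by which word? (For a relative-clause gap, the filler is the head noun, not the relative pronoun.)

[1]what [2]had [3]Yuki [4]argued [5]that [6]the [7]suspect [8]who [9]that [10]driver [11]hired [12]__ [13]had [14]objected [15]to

The marked gap is inside the relative clause, the direct object of "hired".
Its filler is the head noun "suspect" (via "who"), at word 7.
(The other dependency links word 1 to a gap after word 15.)

7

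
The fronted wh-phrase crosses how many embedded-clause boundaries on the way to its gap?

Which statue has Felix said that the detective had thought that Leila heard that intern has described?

"which statue" is extracted from the object of "described".
Boundaries crossed, outermost first: [that], [that], [Ø] — 3 in total.

3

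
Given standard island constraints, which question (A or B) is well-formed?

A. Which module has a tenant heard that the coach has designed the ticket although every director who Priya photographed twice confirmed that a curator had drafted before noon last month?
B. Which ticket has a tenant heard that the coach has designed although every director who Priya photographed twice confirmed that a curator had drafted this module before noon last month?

B

In A, the wh-phrase is extracted from inside an adjunct island (introduced by "although"), which blocks movement.
In B, the extraction path crosses only that-complement boundaries, which are transparent.
So B is grammatical.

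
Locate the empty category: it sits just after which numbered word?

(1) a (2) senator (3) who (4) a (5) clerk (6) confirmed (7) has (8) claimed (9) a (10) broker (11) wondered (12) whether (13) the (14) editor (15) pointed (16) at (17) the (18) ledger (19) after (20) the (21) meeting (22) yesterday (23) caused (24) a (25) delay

6

The displaced element is "a senator" (word 2).
It is linked across 1 clause boundary (Ø).
It functions as the subject of "claimed", so the gap sits immediately after word 6 ("confirmed").
Base order: A clerk confirmed that a senator has claimed a broker wondered whether the editor pointed at the ledger after the meeting yesterday.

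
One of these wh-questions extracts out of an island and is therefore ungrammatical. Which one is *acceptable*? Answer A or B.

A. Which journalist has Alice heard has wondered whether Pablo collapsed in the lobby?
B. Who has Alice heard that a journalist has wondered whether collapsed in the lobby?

In B, the wh-phrase is extracted from inside a wh-island (introduced by "whether"), which blocks movement.
In A, the extraction path crosses only that-complement boundaries, which are transparent.
So A is grammatical.

A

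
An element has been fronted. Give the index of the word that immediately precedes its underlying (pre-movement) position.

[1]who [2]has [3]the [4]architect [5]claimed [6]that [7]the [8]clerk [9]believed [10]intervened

The displaced element is "who" (word 1).
It is linked across 2 clause boundaries (that → Ø).
It functions as the subject of "intervened", so the gap sits immediately after word 9 ("believed").
Base order: The architect has claimed that the clerk believed that who intervened.

9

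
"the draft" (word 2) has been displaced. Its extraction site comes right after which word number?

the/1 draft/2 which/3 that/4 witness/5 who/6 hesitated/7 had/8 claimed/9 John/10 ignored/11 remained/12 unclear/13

The displaced element is "the draft" (word 2).
It is linked across 1 clause boundary (Ø).
It functions as the direct object of "ignored", so the gap sits immediately after word 11 ("ignored").
Base order: That witness who hesitated had claimed John ignored the draft.

11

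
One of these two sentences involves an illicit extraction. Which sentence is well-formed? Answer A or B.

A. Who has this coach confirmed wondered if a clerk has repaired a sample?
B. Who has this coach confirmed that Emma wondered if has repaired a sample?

A

In B, the wh-phrase is extracted from inside a wh-island (introduced by "if"), which blocks movement.
In A, the extraction path crosses only that-complement boundaries, which are transparent.
So A is grammatical.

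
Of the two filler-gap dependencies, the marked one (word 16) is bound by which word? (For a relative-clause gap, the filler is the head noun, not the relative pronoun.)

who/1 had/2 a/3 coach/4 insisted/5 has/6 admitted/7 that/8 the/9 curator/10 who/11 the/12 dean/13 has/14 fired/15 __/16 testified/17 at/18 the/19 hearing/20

10

The marked gap is inside the relative clause, the direct object of "fired".
Its filler is the head noun "curator" (via "who"), at word 10.
(The other dependency links word 1 to a gap after word 5.)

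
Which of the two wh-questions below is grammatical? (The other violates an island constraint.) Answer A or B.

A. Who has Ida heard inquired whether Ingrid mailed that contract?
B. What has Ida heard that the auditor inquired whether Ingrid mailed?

In B, the wh-phrase is extracted from inside a wh-island (introduced by "whether"), which blocks movement.
In A, the extraction path crosses only that-complement boundaries, which are transparent.
So A is grammatical.

A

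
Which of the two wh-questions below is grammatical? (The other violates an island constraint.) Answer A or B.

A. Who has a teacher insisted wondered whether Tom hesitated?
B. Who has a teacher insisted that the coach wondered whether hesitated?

A

In B, the wh-phrase is extracted from inside a wh-island (introduced by "whether"), which blocks movement.
In A, the extraction path crosses only that-complement boundaries, which are transparent.
So A is grammatical.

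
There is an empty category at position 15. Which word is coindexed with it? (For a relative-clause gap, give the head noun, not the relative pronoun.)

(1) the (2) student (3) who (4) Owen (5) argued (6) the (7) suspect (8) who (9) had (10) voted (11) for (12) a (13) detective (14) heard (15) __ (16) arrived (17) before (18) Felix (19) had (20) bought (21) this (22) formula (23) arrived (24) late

2

The gap at 15 is the subject of "arrived", inside a relative clause.
The relative pronoun is "who" (word 3); it is bound by the head noun immediately before it.
Its filler is the head noun "student", at word 2.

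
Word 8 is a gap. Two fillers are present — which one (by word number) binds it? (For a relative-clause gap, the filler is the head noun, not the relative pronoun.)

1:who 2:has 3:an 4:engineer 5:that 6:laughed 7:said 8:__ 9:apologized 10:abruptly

1

The marked gap is the subject of "apologized".
Its filler is the fronted wh-phrase "who", at word 1.
(The other dependency links word 4 to a gap after word 5.)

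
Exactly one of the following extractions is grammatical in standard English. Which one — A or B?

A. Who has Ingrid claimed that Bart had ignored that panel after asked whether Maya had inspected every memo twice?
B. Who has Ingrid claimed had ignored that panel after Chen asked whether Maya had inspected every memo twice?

B

In A, the wh-phrase is extracted from inside an adjunct island (introduced by "after"), which blocks movement.
In B, the extraction path crosses only that-complement boundaries, which are transparent.
So B is grammatical.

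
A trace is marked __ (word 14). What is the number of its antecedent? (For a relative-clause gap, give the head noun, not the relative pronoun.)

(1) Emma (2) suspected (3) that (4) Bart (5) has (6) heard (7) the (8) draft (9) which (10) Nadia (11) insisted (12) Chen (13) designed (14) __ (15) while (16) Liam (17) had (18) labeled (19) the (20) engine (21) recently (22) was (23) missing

The gap at 14 is the object of "designed", inside a relative clause.
The relative pronoun is "which" (word 9); it is bound by the head noun immediately before it.
Its filler is the head noun "draft", at word 8.

8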